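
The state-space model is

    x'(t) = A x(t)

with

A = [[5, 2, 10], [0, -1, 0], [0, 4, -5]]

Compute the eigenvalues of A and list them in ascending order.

det(sI - A) = s^3 - (tr A)s^2 + (M11 + M22 + M33)s - det A, where Mii is the 2×2 principal minor of A obtained by deleting row i and column i.
tr A = 5 + (-1) + (-5) = -1; M11 = (-1)·(-5) - 0·4 = 5 - 0 = 5; M22 = 5·(-5) - 10·0 = -25 - 0 = -25; M33 = 5·(-1) - 2·0 = -5 - 0 = -5; sum of minors = -25.
det A = 5·((-1)·(-5) - 0·4) - 2·(0·(-5) - 0·0) + 10·(0·4 - (-1)·0) = 5·5 - 2·0 + 10·0 = 25.
So p(s) = det(sI - A) = s^3 + s^2 - 25s - 25.
Rational-root test: any integer root divides -25. Testing small divisors, s = -1 works: p(-1) = -1 + 1 + 25 + (-25) = 0, so (s + 1) is a factor.
Dividing, p(s) = (s + 1)(s^2 - 25).
Factor s^2 - 25: two numbers with sum 0 and product -25 are 5 and -5, so s^2 - 25 = (s - 5)(s + 5).
Hence p(s) = (s - 5) (s + 1) (s + 5), with roots -5, -1, 5.
At least one eigenvalue has non-negative real part, so the system is not asymptotically stable.

-5, -1, 5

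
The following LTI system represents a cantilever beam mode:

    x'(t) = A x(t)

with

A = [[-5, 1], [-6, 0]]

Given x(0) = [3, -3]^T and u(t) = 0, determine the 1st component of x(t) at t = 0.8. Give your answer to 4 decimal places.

det(sI - A) = s^2 - (tr A)s + det A, with tr A = (-5) + 0 = -5 and det A = (-5)·0 - 1·(-6) = 0 - (-6) = 6.
So p(s) = det(sI - A) = s^2 + 5s + 6.
Factor s^2 + 5s + 6: two numbers with sum -5 and product 6 are -2 and -3, so s^2 + 5s + 6 = (s + 2)(s + 3).
Hence p(s) = (s + 2) (s + 3), with roots -3, -2.
The eigenvalues -3, -2 are distinct and real, so A is diagonalisable and x(t) = e^{At} x(0) = V diag(e^{λ_i t}) V^{-1} x(0), where the columns of V are the eigenvectors.
λ = -3: A - (-3)I = [[-2, 1], [-6, 3]]. Row 1 gives (-2)·v1 + 1·v2 = 0, so take v_1 = [1, 2]^T.
λ = -2: A - (-2)I = [[-3, 1], [-6, 2]]. Row 1 gives (-3)·v1 + 1·v2 = 0, so take v_2 = [1, 3]^T.
V = [v_1 v_2] = [[1, 1], [2, 3]] has det V = 1, so V^{-1} = adj(V)/det V = [[3, -1], [-2, 1]].
Modal coordinates z(0) = V^{-1} x(0): 3·3 + (-1)·(-3) = 12; (-2)·3 + 1·(-3) = -9; so z(0) = [12, -9]^T.
x_1(t) = Σ_i (v_i)_1 · z_i(0) · e^{λ_i t} (row 1 of V times the modal terms).
x_1(0.8) = 1·12·e^{-3·0.8} + 1·(-9)·e^{-2·0.8} = 12·0.090718 + (-9)·0.201897 = -0.7285.

-0.7285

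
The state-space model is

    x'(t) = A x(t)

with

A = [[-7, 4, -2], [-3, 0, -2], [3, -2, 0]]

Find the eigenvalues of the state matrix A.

-4, -2, -1

det(sI - A) = s^3 - (tr A)s^2 + (M11 + M22 + M33)s - det A, where Mii is the 2×2 principal minor of A obtained by deleting row i and column i.
tr A = (-7) + 0 + 0 = -7; M11 = 0·0 - (-2)·(-2) = 0 - 4 = -4; M22 = (-7)·0 - (-2)·3 = 0 - (-6) = 6; M33 = (-7)·0 - 4·(-3) = 0 - (-12) = 12; sum of minors = 14.
det A = (-7)·(0·0 - (-2)·(-2)) - 4·((-3)·0 - (-2)·3) + (-2)·((-3)·(-2) - 0·3) = (-7)·(-4) - 4·6 + (-2)·6 = -8.
So p(s) = det(sI - A) = s^3 + 7s^2 + 14s + 8.
Rational-root test: any integer root divides 8. Testing small divisors, s = -1 works: p(-1) = -1 + 7 + (-14) + 8 = 0, so (s + 1) is a factor.
Dividing, p(s) = (s + 1)(s^2 + 6s + 8).
Factor s^2 + 6s + 8: two numbers with sum -6 and product 8 are -2 and -4, so s^2 + 6s + 8 = (s + 2)(s + 4).
Hence p(s) = (s + 1) (s + 2) (s + 4), with roots -4, -2, -1.
All eigenvalues have negative real part, so the system is asymptotically stable.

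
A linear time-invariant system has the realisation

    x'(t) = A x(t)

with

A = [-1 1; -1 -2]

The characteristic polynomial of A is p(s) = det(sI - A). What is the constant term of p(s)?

For a 2×2 matrix, det(sI - A) = s^2 - (tr A)s + det A.
tr A = -3, det A = 3.
So p(s) = s^2 + 3s + 3.
The constant term is 3.

3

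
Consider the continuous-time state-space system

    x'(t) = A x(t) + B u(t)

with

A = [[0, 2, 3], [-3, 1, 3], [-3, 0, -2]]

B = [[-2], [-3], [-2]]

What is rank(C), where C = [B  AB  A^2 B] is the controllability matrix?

3

AB = [[-12], [-3], [10]]
A^2B = [[24], [63], [16]]
Controllability matrix C = [B  AB  A^2B] = [[-2, -12, 24], [-3, -3, 63], [-2, 10, 16]]
det(C) = (-2)·((-3)·16 - 63·10) - (-12)·((-3)·16 - 63·(-2)) + 24·((-3)·10 - (-3)·(-2)) = (-2)·(-678) - (-12)·78 + 24·(-36) = 1428 ≠ 0, so rank(C) = 3.
rank(C) = 3 = n, so the pair (A, B) is completely controllable.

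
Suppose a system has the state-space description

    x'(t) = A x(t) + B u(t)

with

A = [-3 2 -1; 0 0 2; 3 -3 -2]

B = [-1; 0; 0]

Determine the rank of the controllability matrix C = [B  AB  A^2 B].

3

AB = [[3], [0], [-3]]
A^2B = [[-6], [-6], [15]]
Controllability matrix C = [B  AB  A^2B] = [[-1, 3, -6], [0, 0, -6], [0, -3, 15]]
det(C) = (-1)·(0·15 - (-6)·(-3)) - 3·(0·15 - (-6)·0) + (-6)·(0·(-3) - 0·0) = (-1)·(-18) - 3·0 + (-6)·0 = 18 ≠ 0, so rank(C) = 3.
rank(C) = 3 = n, so the pair (A, B) is completely controllable.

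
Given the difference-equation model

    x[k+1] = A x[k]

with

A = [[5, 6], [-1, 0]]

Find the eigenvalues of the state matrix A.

det(zI - A) = z^2 - (tr A)z + det A, with tr A = 5 + 0 = 5 and det A = 5·0 - 6·(-1) = 0 - (-6) = 6.
So p(z) = det(zI - A) = z^2 - 5z + 6.
Factor z^2 - 5z + 6: two numbers with sum 5 and product 6 are 3 and 2, so z^2 - 5z + 6 = (z - 3)(z - 2).
Hence p(z) = (z - 3) (z - 2), with roots 2, 3.

2, 3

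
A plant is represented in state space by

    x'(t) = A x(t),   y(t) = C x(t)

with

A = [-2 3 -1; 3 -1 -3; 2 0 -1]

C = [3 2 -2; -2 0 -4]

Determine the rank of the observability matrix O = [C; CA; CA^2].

CA = [[-4, 7, -7], [-4, -6, 6]]
CA^2 = [[15, -19, -10], [2, -6, 16]]
Observability matrix O = [C; CA; CA^2] = [[3, 2, -2], [-2, 0, -4], [-4, 7, -7], [-4, -6, 6], [15, -19, -10], [2, -6, 16]]
Take the 3×3 submatrix of O formed by rows 1, 2, 3: [[3, 2, -2], [-2, 0, -4], [-4, 7, -7]]. Its determinant is 3·(0·(-7) - (-4)·7) - 2·((-2)·(-7) - (-4)·(-4)) + (-2)·((-2)·7 - 0·(-4)) = 3·28 - 2·(-2) + (-2)·(-14) = 116 ≠ 0.
So rank(O) ≥ 3; since O has 3 columns, rank(O) = 3.
rank(O) = 3 = n, so the pair (A, C) is completely observable.

3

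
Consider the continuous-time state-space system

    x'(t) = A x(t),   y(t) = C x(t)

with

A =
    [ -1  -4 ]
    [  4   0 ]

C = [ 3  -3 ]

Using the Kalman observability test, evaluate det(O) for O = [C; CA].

-81

CA = [[-15, -12]]
Observability matrix O = [C; CA] = [[3, -3], [-15, -12]]
det(O) = 3·(-12) - (-3)·(-15) = -36 - 45 = -81
Since det(O) ≠ 0, rank(O) = 2 and the system is completely observable.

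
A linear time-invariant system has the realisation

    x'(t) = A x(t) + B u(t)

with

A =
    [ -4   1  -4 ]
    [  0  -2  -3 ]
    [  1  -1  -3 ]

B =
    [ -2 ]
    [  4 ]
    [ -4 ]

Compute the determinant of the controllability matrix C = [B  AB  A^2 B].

-3400

AB = [[28], [4], [6]]
A^2B = [[-132], [-26], [6]]
Controllability matrix C = [B  AB  A^2B] = [[-2, 28, -132], [4, 4, -26], [-4, 6, 6]]
Expanding along the first row, det(C) = (-2)·(4·6 - (-26)·6) - 28·(4·6 - (-26)·(-4)) + (-132)·(4·6 - 4·(-4)) = (-2)·180 - 28·(-80) + (-132)·40 = -3400
Since det(C) ≠ 0, rank(C) = 3 and the system is completely controllable.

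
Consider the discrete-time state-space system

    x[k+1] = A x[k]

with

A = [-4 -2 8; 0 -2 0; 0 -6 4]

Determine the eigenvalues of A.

det(zI - A) = z^3 - (tr A)z^2 + (M11 + M22 + M33)z - det A, where Mii is the 2×2 principal minor of A obtained by deleting row i and column i.
tr A = (-4) + (-2) + 4 = -2; M11 = (-2)·4 - 0·(-6) = -8 - 0 = -8; M22 = (-4)·4 - 8·0 = -16 - 0 = -16; M33 = (-4)·(-2) - (-2)·0 = 8 - 0 = 8; sum of minors = -16.
det A = (-4)·((-2)·4 - 0·(-6)) - (-2)·(0·4 - 0·0) + 8·(0·(-6) - (-2)·0) = (-4)·(-8) - (-2)·0 + 8·0 = 32.
So p(z) = det(zI - A) = z^3 + 2z^2 - 16z - 32.
Rational-root test: any integer root divides -32. Testing small divisors, z = -2 works: p(-2) = -8 + 8 + 32 + (-32) = 0, so (z + 2) is a factor.
Dividing, p(z) = (z + 2)(z^2 - 16).
Factor z^2 - 16: two numbers with sum 0 and product -16 are 4 and -4, so z^2 - 16 = (z - 4)(z + 4).
Hence p(z) = (z - 4) (z + 2) (z + 4), with roots -4, -2, 4.

-4, -2, 4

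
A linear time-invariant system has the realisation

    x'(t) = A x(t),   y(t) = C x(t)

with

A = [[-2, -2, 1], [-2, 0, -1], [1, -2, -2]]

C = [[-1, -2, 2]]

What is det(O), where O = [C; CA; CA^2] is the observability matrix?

CA = [[8, -2, -3]]
CA^2 = [[-15, -10, 16]]
Observability matrix O = [C; CA; CA^2] = [[-1, -2, 2], [8, -2, -3], [-15, -10, 16]]
Expanding along the first row, det(O) = (-1)·((-2)·16 - (-3)·(-10)) - (-2)·(8·16 - (-3)·(-15)) + 2·(8·(-10) - (-2)·(-15)) = (-1)·(-62) - (-2)·83 + 2·(-110) = 8
Since det(O) ≠ 0, rank(O) = 3 and the system is completely observable.

8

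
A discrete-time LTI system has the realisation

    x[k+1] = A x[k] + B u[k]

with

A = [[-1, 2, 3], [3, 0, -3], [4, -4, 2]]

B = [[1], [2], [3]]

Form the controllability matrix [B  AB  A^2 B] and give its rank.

3

AB = [[12], [-6], [2]]
A^2B = [[-18], [30], [76]]
Controllability matrix C = [B  AB  A^2B] = [[1, 12, -18], [2, -6, 30], [3, 2, 76]]
det(C) = 1·((-6)·76 - 30·2) - 12·(2·76 - 30·3) + (-18)·(2·2 - (-6)·3) = 1·(-516) - 12·62 + (-18)·22 = -1656 ≠ 0, so rank(C) = 3.
rank(C) = 3 = n, so the pair (A, B) is completely controllable.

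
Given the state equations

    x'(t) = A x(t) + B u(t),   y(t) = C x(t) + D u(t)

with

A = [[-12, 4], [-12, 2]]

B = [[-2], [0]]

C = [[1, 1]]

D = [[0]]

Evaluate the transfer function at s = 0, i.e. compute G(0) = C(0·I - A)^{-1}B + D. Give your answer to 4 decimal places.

G(0) = C(-A)^{-1}B + D = -C A^{-1} B + D.
det A = 24, so A^{-1} = (1/24)·adj(A) = [[1/12, -1/6], [1/2, -1/2]]
A^{-1} B = [-1/6, -1]^T
C A^{-1} B = -7/6
G(0) = D - C A^{-1} B = 0 - (-7/6) = 7/6 ≈ 1.1667

1.1667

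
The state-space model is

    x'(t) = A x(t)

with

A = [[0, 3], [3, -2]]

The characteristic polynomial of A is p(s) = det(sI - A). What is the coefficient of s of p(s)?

For a 2×2 matrix, det(sI - A) = s^2 - (tr A)s + det A.
tr A = -2, det A = -9.
So p(s) = s^2 + 2s - 9.
The coefficient of s is 2.

2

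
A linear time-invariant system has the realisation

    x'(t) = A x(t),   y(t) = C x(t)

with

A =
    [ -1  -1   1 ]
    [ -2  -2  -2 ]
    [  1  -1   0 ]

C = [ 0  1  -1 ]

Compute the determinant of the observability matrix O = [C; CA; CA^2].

9

CA = [[-3, -1, -2]]
CA^2 = [[3, 7, -1]]
Observability matrix O = [C; CA; CA^2] = [[0, 1, -1], [-3, -1, -2], [3, 7, -1]]
Expanding along the first row, det(O) = 0·((-1)·(-1) - (-2)·7) - 1·((-3)·(-1) - (-2)·3) + (-1)·((-3)·7 - (-1)·3) = 0·15 - 1·9 + (-1)·(-18) = 9
Since det(O) ≠ 0, rank(O) = 3 and the system is completely observable.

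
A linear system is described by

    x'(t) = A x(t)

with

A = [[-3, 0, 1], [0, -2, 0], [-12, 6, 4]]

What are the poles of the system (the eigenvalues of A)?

-2, 0, 1

det(sI - A) = s^3 - (tr A)s^2 + (M11 + M22 + M33)s - det A, where Mii is the 2×2 principal minor of A obtained by deleting row i and column i.
tr A = (-3) + (-2) + 4 = -1; M11 = (-2)·4 - 0·6 = -8 - 0 = -8; M22 = (-3)·4 - 1·(-12) = -12 - (-12) = 0; M33 = (-3)·(-2) - 0·0 = 6 - 0 = 6; sum of minors = -2.
det A = (-3)·((-2)·4 - 0·6) - 0·(0·4 - 0·(-12)) + 1·(0·6 - (-2)·(-12)) = (-3)·(-8) - 0·0 + 1·(-24) = 0.
So p(s) = det(sI - A) = s^3 + s^2 - 2s.
The constant term is 0, so p(s) = s(s^2 + s - 2).
Factor s^2 + s - 2: two numbers with sum -1 and product -2 are 1 and -2, so s^2 + s - 2 = (s - 1)(s + 2).
Hence p(s) = s (s - 1) (s + 2), with roots -2, 0, 1.
At least one eigenvalue has non-negative real part, so the system is not asymptotically stable.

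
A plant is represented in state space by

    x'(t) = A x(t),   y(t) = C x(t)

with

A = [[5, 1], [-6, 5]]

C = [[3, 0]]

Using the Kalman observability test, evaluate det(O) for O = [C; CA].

CA = [[15, 3]]
Observability matrix O = [C; CA] = [[3, 0], [15, 3]]
det(O) = 3·3 - 0·15 = 9 - 0 = 9
Since det(O) ≠ 0, rank(O) = 2 and the system is completely observable.

9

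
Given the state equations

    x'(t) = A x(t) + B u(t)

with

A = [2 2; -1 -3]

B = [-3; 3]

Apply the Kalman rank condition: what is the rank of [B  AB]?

2

AB = [[0], [-6]]
Controllability matrix C = [B  AB] = [[-3, 0], [3, -6]]
det(C) = (-3)·(-6) - 0·3 = 18 - 0 = 18 ≠ 0, so rank(C) = 2.
rank(C) = 2 = n, so the pair (A, B) is completely controllable.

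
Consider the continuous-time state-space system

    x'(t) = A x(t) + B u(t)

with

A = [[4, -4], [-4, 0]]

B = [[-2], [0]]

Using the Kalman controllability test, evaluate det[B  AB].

AB = [[-8], [8]]
Controllability matrix C = [B  AB] = [[-2, -8], [0, 8]]
det(C) = (-2)·8 - (-8)·0 = -16 - 0 = -16
Since det(C) ≠ 0, rank(C) = 2 and the system is completely controllable.

-16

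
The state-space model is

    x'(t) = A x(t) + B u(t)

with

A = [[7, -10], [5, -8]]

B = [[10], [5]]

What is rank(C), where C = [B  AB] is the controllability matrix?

1

AB = [[20], [10]]
Controllability matrix C = [B  AB] = [[10, 20], [5, 10]]
Every column of C is a scalar multiple of column 1 = [10, 5] (multipliers 1, 2), so the columns span a one-dimensional space.
C ≠ 0, hence rank(C) = 1.
rank(C) = 1 < n = 2, so the pair (A, B) is not completely controllable.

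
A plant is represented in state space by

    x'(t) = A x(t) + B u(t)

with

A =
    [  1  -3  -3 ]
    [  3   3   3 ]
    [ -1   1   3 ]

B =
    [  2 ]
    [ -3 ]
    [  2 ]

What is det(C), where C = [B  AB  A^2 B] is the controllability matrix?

300

AB = [[5], [3], [1]]
A^2B = [[-7], [27], [1]]
Controllability matrix C = [B  AB  A^2B] = [[2, 5, -7], [-3, 3, 27], [2, 1, 1]]
Expanding along the first row, det(C) = 2·(3·1 - 27·1) - 5·((-3)·1 - 27·2) + (-7)·((-3)·1 - 3·2) = 2·(-24) - 5·(-57) + (-7)·(-9) = 300
Since det(C) ≠ 0, rank(C) = 3 and the system is completely controllable.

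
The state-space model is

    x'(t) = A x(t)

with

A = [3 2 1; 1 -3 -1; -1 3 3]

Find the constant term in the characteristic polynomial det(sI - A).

22

Expand det(sI - A) for the 3×3 matrix.
p(s) = s^3 - 3s^2 - 7s + 22.
(Check: constant term = det(-A) = (-1)^3 det A = 22; coefficient of s^2 = -tr A = -3.)
The constant term is 22.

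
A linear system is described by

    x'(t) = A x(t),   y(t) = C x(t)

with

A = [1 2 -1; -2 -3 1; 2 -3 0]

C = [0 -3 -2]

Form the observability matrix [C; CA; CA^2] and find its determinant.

-1120

CA = [[2, 15, -3]]
CA^2 = [[-34, -32, 13]]
Observability matrix O = [C; CA; CA^2] = [[0, -3, -2], [2, 15, -3], [-34, -32, 13]]
Expanding along the first row, det(O) = 0·(15·13 - (-3)·(-32)) - (-3)·(2·13 - (-3)·(-34)) + (-2)·(2·(-32) - 15·(-34)) = 0·99 - (-3)·(-76) + (-2)·446 = -1120
Since det(O) ≠ 0, rank(O) = 3 and the system is completely observable.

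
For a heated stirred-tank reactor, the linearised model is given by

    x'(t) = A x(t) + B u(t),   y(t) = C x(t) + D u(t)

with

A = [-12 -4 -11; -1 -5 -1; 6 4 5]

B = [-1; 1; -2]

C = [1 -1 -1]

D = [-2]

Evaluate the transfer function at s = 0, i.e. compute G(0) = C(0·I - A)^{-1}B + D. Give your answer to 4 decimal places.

4.8000

G(0) = C(-A)^{-1}B + D = -C A^{-1} B + D.
det A = -30, so A^{-1} = (1/-30)·adj(A) = [[7/10, 4/5, 17/10], [1/30, -1/5, 1/30], [-13/15, -4/5, -28/15]]
A^{-1} B = [-33/10, -3/10, 19/5]^T
C A^{-1} B = -34/5
G(0) = D - C A^{-1} B = -2 - (-34/5) = 24/5 ≈ 4.8000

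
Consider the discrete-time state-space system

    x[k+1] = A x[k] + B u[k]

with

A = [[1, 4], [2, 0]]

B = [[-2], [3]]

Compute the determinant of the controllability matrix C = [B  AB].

-22

AB = [[10], [-4]]
Controllability matrix C = [B  AB] = [[-2, 10], [3, -4]]
det(C) = (-2)·(-4) - 10·3 = 8 - 30 = -22
Since det(C) ≠ 0, rank(C) = 2 and the system is completely controllable.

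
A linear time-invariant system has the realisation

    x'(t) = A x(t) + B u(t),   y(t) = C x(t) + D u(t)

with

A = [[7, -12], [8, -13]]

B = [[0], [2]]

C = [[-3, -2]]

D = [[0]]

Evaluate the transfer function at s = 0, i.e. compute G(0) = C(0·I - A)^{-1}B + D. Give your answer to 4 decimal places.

20.0000

G(0) = C(-A)^{-1}B + D = -C A^{-1} B + D.
det A = 5, so A^{-1} = (1/5)·adj(A) = [[-13/5, 12/5], [-8/5, 7/5]]
A^{-1} B = [24/5, 14/5]^T
C A^{-1} B = -20
G(0) = D - C A^{-1} B = 0 - (-20) = 20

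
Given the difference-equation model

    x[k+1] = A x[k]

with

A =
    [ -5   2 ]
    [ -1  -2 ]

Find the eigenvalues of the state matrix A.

det(zI - A) = z^2 - (tr A)z + det A, with tr A = (-5) + (-2) = -7 and det A = (-5)·(-2) - 2·(-1) = 10 - (-2) = 12.
So p(z) = det(zI - A) = z^2 + 7z + 12.
Factor z^2 + 7z + 12: two numbers with sum -7 and product 12 are -3 and -4, so z^2 + 7z + 12 = (z + 3)(z + 4).
Hence p(z) = (z + 3) (z + 4), with roots -4, -3.

-4, -3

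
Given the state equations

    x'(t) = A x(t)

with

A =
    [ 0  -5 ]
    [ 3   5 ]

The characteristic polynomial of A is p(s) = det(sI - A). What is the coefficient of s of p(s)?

For a 2×2 matrix, det(sI - A) = s^2 - (tr A)s + det A.
tr A = 5, det A = 15.
So p(s) = s^2 - 5s + 15.
The coefficient of s is -5.

-5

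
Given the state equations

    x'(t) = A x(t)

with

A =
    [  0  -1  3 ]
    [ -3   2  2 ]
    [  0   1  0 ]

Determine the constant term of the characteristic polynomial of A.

Expand det(sI - A) for the 3×3 matrix.
p(s) = s^3 - 2s^2 - 5s + 9.
(Check: constant term = det(-A) = (-1)^3 det A = 9; coefficient of s^2 = -tr A = -2.)
The constant term is 9.

9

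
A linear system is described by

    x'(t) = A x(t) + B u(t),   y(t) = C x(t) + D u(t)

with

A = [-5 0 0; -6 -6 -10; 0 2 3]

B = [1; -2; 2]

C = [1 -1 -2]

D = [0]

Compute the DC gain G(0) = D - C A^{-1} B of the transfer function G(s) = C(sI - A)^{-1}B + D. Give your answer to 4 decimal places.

G(0) = C(-A)^{-1}B + D = -C A^{-1} B + D.
det A = -10, so A^{-1} = (1/-10)·adj(A) = [[-1/5, 0, 0], [-9/5, 3/2, 5], [6/5, -1, -3]]
A^{-1} B = [-1/5, 26/5, -14/5]^T
C A^{-1} B = 1/5
G(0) = D - C A^{-1} B = 0 - (1/5) = -1/5 ≈ -0.2000

-0.2000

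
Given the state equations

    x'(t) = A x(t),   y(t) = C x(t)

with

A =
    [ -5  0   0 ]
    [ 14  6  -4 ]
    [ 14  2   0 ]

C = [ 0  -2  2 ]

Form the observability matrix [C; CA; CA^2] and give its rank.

1

CA = [[0, -8, 8]]
CA^2 = [[0, -32, 32]]
Observability matrix O = [C; CA; CA^2] = [[0, -2, 2], [0, -8, 8], [0, -32, 32]]
Every row of O is a scalar multiple of row 1 = [0, -2, 2] (multipliers 1, 4, 16), so the rows span a one-dimensional space.
O ≠ 0, hence rank(O) = 1.
rank(O) = 1 < n = 3, so the pair (A, C) is not completely observable.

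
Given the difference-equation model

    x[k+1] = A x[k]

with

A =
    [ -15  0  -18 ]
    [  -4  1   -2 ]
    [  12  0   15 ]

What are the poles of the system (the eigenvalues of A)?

det(zI - A) = z^3 - (tr A)z^2 + (M11 + M22 + M33)z - det A, where Mii is the 2×2 principal minor of A obtained by deleting row i and column i.
tr A = (-15) + 1 + 15 = 1; M11 = 1·15 - (-2)·0 = 15 - 0 = 15; M22 = (-15)·15 - (-18)·12 = -225 - (-216) = -9; M33 = (-15)·1 - 0·(-4) = -15 - 0 = -15; sum of minors = -9.
det A = (-15)·(1·15 - (-2)·0) - 0·((-4)·15 - (-2)·12) + (-18)·((-4)·0 - 1·12) = (-15)·15 - 0·(-36) + (-18)·(-12) = -9.
So p(z) = det(zI - A) = z^3 - z^2 - 9z + 9.
Rational-root test: any integer root divides 9. Testing small divisors, z = 1 works: p(1) = 1 + (-1) + (-9) + 9 = 0, so (z - 1) is a factor.
Dividing, p(z) = (z - 1)(z^2 - 9).
Factor z^2 - 9: two numbers with sum 0 and product -9 are 3 and -3, so z^2 - 9 = (z - 3)(z + 3).
Hence p(z) = (z - 3) (z - 1) (z + 3), with roots -3, 1, 3.

-3, 1, 3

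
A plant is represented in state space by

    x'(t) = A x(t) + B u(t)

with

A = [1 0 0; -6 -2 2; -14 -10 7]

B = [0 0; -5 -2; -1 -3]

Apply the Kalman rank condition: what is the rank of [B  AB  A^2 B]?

2

AB = [[0, 0], [8, -2], [43, -1]]
A^2B = [[0, 0], [70, 2], [221, 13]]
Controllability matrix C = [B  AB  A^2B] = [[0, 0, 0, 0, 0, 0], [-5, -2, 8, -2, 70, 2], [-1, -3, 43, -1, 221, 13]]
Row 1 of C is identically zero, so rank(C) ≤ 2.
The 2×2 minor from rows 2, 3, columns 1, 2 is (-5)·(-3) - (-2)·(-1) = 15 - 2 = 13 ≠ 0, so rank(C) = 2.
rank(C) = 2 < n = 3, so the pair (A, B) is not completely controllable.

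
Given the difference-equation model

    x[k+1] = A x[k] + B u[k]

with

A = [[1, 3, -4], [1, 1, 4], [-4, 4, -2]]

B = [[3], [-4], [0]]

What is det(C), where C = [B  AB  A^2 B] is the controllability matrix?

AB = [[-9], [-1], [-28]]
A^2B = [[100], [-122], [88]]
Controllability matrix C = [B  AB  A^2B] = [[3, -9, 100], [-4, -1, -122], [0, -28, 88]]
Expanding along the first row, det(C) = 3·((-1)·88 - (-122)·(-28)) - (-9)·((-4)·88 - (-122)·0) + 100·((-4)·(-28) - (-1)·0) = 3·(-3504) - (-9)·(-352) + 100·112 = -2480
Since det(C) ≠ 0, rank(C) = 3 and the system is completely controllable.

-2480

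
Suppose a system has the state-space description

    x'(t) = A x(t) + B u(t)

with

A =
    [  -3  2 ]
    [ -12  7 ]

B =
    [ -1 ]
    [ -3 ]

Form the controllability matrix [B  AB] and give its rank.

1

AB = [[-3], [-9]]
Controllability matrix C = [B  AB] = [[-1, -3], [-3, -9]]
Every column of C is a scalar multiple of column 1 = [-1, -3] (multipliers 1, 3), so the columns span a one-dimensional space.
C ≠ 0, hence rank(C) = 1.
rank(C) = 1 < n = 2, so the pair (A, B) is not completely controllable.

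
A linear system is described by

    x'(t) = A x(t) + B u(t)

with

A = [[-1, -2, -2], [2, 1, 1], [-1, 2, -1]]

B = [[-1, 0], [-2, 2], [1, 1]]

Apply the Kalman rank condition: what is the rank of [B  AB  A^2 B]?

3

AB = [[3, -6], [-3, 3], [-4, 3]]
A^2B = [[11, -6], [-1, -6], [-5, 9]]
Controllability matrix C = [B  AB  A^2B] = [[-1, 0, 3, -6, 11, -6], [-2, 2, -3, 3, -1, -6], [1, 1, -4, 3, -5, 9]]
Take the 3×3 submatrix of C formed by columns 1, 2, 3: [[-1, 0, 3], [-2, 2, -3], [1, 1, -4]]. Its determinant is (-1)·(2·(-4) - (-3)·1) - 0·((-2)·(-4) - (-3)·1) + 3·((-2)·1 - 2·1) = (-1)·(-5) - 0·11 + 3·(-4) = -7 ≠ 0.
So rank(C) ≥ 3; since C has 3 rows, rank(C) = 3.
rank(C) = 3 = n, so the pair (A, B) is completely controllable.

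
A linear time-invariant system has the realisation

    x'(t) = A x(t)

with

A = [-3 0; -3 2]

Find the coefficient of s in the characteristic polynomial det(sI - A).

1

For a 2×2 matrix, det(sI - A) = s^2 - (tr A)s + det A.
tr A = -1, det A = -6.
So p(s) = s^2 + s - 6.
The coefficient of s is 1.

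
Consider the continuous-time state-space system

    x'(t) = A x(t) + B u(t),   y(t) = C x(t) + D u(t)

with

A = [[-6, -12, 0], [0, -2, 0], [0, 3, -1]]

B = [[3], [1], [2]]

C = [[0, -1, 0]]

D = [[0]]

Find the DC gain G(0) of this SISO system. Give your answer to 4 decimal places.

-0.5000

G(0) = C(-A)^{-1}B + D = -C A^{-1} B + D.
det A = -12, so A^{-1} = (1/-12)·adj(A) = [[-1/6, 1, 0], [0, -1/2, 0], [0, -3/2, -1]]
A^{-1} B = [1/2, -1/2, -7/2]^T
C A^{-1} B = 1/2
G(0) = D - C A^{-1} B = 0 - (1/2) = -1/2 ≈ -0.5000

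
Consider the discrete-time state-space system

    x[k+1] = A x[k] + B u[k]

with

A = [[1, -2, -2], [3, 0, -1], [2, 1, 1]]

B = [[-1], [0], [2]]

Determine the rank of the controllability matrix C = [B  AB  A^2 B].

AB = [[-5], [-5], [0]]
A^2B = [[5], [-15], [-15]]
Controllability matrix C = [B  AB  A^2B] = [[-1, -5, 5], [0, -5, -15], [2, 0, -15]]
det(C) = (-1)·((-5)·(-15) - (-15)·0) - (-5)·(0·(-15) - (-15)·2) + 5·(0·0 - (-5)·2) = (-1)·75 - (-5)·30 + 5·10 = 125 ≠ 0, so rank(C) = 3.
rank(C) = 3 = n, so the pair (A, B) is completely controllable.

3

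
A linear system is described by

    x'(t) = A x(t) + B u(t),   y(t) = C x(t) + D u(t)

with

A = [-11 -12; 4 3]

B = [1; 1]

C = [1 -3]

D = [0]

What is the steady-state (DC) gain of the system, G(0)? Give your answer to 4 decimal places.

-4.0000

G(0) = C(-A)^{-1}B + D = -C A^{-1} B + D.
det A = 15, so A^{-1} = (1/15)·adj(A) = [[1/5, 4/5], [-4/15, -11/15]]
A^{-1} B = [1, -1]^T
C A^{-1} B = 4
G(0) = D - C A^{-1} B = 0 - (4) = -4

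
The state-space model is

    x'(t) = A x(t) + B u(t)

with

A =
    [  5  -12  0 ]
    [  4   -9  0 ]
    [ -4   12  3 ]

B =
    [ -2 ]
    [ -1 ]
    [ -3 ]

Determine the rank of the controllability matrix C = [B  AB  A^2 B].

2

AB = [[2], [1], [-13]]
A^2B = [[-2], [-1], [-35]]
Controllability matrix C = [B  AB  A^2B] = [[-2, 2, -2], [-1, 1, -1], [-3, -13, -35]]
The rows r1, r2, r3 of C are linearly dependent: -r1 + 2·r2 = 0 (check each entry), so rank(C) ≤ 2.
The 2×2 minor from rows 1, 3, columns 1, 2 is (-2)·(-13) - 2·(-3) = 26 - (-6) = 32 ≠ 0, so rank(C) = 2.
rank(C) = 2 < n = 3, so the pair (A, B) is not completely controllable.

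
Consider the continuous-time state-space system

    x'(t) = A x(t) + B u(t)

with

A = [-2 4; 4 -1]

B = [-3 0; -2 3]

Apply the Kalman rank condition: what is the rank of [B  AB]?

2

AB = [[-2, 12], [-10, -3]]
Controllability matrix C = [B  AB] = [[-3, 0, -2, 12], [-2, 3, -10, -3]]
Take the 2×2 submatrix of C formed by columns 1, 2: [[-3, 0], [-2, 3]]. Its determinant is (-3)·3 - 0·(-2) = -9 - 0 = -9 ≠ 0.
So rank(C) ≥ 2; since C has 2 rows, rank(C) = 2.
rank(C) = 2 = n, so the pair (A, B) is completely controllable.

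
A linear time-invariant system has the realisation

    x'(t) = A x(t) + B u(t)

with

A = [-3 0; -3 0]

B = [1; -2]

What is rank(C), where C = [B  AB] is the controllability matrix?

AB = [[-3], [-3]]
Controllability matrix C = [B  AB] = [[1, -3], [-2, -3]]
det(C) = 1·(-3) - (-3)·(-2) = -3 - 6 = -9 ≠ 0, so rank(C) = 2.
rank(C) = 2 = n, so the pair (A, B) is completely controllable.

2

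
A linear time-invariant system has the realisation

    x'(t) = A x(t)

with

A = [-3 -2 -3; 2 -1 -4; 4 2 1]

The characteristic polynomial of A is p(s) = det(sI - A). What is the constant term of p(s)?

Expand det(sI - A) for the 3×3 matrix.
p(s) = s^3 + 3s^2 + 23s + 9.
(Check: constant term = det(-A) = (-1)^3 det A = 9; coefficient of s^2 = -tr A = 3.)
The constant term is 9.

9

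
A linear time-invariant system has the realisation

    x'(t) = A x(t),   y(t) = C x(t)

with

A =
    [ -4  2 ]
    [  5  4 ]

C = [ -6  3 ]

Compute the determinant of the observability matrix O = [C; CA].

-117

CA = [[39, 0]]
Observability matrix O = [C; CA] = [[-6, 3], [39, 0]]
det(O) = (-6)·0 - 3·39 = 0 - 117 = -117
Since det(O) ≠ 0, rank(O) = 2 and the system is completely observable.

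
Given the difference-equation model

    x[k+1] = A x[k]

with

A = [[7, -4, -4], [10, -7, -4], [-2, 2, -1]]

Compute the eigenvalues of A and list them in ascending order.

-3, -1, 3

det(zI - A) = z^3 - (tr A)z^2 + (M11 + M22 + M33)z - det A, where Mii is the 2×2 principal minor of A obtained by deleting row i and column i.
tr A = 7 + (-7) + (-1) = -1; M11 = (-7)·(-1) - (-4)·2 = 7 - (-8) = 15; M22 = 7·(-1) - (-4)·(-2) = -7 - 8 = -15; M33 = 7·(-7) - (-4)·10 = -49 - (-40) = -9; sum of minors = -9.
det A = 7·((-7)·(-1) - (-4)·2) - (-4)·(10·(-1) - (-4)·(-2)) + (-4)·(10·2 - (-7)·(-2)) = 7·15 - (-4)·(-18) + (-4)·6 = 9.
So p(z) = det(zI - A) = z^3 + z^2 - 9z - 9.
Rational-root test: any integer root divides -9. Testing small divisors, z = -1 works: p(-1) = -1 + 1 + 9 + (-9) = 0, so (z + 1) is a factor.
Dividing, p(z) = (z + 1)(z^2 - 9).
Factor z^2 - 9: two numbers with sum 0 and product -9 are 3 and -3, so z^2 - 9 = (z - 3)(z + 3).
Hence p(z) = (z - 3) (z + 1) (z + 3), with roots -3, -1, 3.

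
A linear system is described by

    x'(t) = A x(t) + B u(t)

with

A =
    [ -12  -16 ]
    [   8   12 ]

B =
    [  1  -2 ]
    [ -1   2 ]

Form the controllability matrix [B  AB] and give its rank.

AB = [[4, -8], [-4, 8]]
Controllability matrix C = [B  AB] = [[1, -2, 4, -8], [-1, 2, -4, 8]]
Every column of C is a scalar multiple of column 1 = [1, -1] (multipliers 1, -2, 4, -8), so the columns span a one-dimensional space.
C ≠ 0, hence rank(C) = 1.
rank(C) = 1 < n = 2, so the pair (A, B) is not completely controllable.

1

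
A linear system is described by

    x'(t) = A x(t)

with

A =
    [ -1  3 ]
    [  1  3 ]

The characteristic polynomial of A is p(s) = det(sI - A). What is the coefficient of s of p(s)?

For a 2×2 matrix, det(sI - A) = s^2 - (tr A)s + det A.
tr A = 2, det A = -6.
So p(s) = s^2 - 2s - 6.
The coefficient of s is -2.

-2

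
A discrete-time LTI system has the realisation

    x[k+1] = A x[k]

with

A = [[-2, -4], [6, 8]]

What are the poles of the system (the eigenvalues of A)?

det(zI - A) = z^2 - (tr A)z + det A, with tr A = (-2) + 8 = 6 and det A = (-2)·8 - (-4)·6 = -16 - (-24) = 8.
So p(z) = det(zI - A) = z^2 - 6z + 8.
Factor z^2 - 6z + 8: two numbers with sum 6 and product 8 are 4 and 2, so z^2 - 6z + 8 = (z - 4)(z - 2).
Hence p(z) = (z - 4) (z - 2), with roots 2, 4.

2, 4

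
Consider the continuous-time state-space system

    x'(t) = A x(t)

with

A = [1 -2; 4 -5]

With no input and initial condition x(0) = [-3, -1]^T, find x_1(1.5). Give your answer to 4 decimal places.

det(sI - A) = s^2 - (tr A)s + det A, with tr A = 1 + (-5) = -4 and det A = 1·(-5) - (-2)·4 = -5 - (-8) = 3.
So p(s) = det(sI - A) = s^2 + 4s + 3.
Factor s^2 + 4s + 3: two numbers with sum -4 and product 3 are -1 and -3, so s^2 + 4s + 3 = (s + 1)(s + 3).
Hence p(s) = (s + 1) (s + 3), with roots -3, -1.
The eigenvalues -3, -1 are distinct and real, so A is diagonalisable and x(t) = e^{At} x(0) = V diag(e^{λ_i t}) V^{-1} x(0), where the columns of V are the eigenvectors.
λ = -3: A - (-3)I = [[4, -2], [4, -2]]. Row 1 gives 4·v1 + (-2)·v2 = 0, so take v_1 = [1, 2]^T.
λ = -1: A - (-1)I = [[2, -2], [4, -4]]. Row 1 gives 2·v1 + (-2)·v2 = 0, so take v_2 = [-1, -1]^T.
V = [v_1 v_2] = [[1, -1], [2, -1]] has det V = 1, so V^{-1} = adj(V)/det V = [[-1, 1], [-2, 1]].
Modal coordinates z(0) = V^{-1} x(0): (-1)·(-3) + 1·(-1) = 2; (-2)·(-3) + 1·(-1) = 5; so z(0) = [2, 5]^T.
x_1(t) = Σ_i (v_i)_1 · z_i(0) · e^{λ_i t} (row 1 of V times the modal terms).
x_1(1.5) = 1·2·e^{-3·1.5} + (-1)·5·e^{-1·1.5} = 2·0.011109 + (-5)·0.223130 = -1.0934.

-1.0934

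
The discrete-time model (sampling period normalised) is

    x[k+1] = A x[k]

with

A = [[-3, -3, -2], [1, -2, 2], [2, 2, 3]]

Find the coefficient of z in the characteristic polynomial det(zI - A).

-6

Expand det(zI - A) for the 3×3 matrix.
p(z) = z^3 + 2z^2 - 6z - 15.
(Check: constant term = det(-A) = (-1)^3 det A = -15; coefficient of z^2 = -tr A = 2.)
The coefficient of z is -6.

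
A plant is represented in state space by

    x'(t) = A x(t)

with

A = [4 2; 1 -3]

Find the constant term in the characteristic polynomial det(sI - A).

For a 2×2 matrix, det(sI - A) = s^2 - (tr A)s + det A.
tr A = 1, det A = -14.
So p(s) = s^2 - s - 14.
The constant term is -14.

-14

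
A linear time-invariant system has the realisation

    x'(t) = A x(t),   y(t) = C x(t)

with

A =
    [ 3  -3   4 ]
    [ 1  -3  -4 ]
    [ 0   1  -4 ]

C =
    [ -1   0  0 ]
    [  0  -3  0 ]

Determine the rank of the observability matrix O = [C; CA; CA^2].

CA = [[-3, 3, -4], [-3, 9, 12]]
CA^2 = [[-6, -4, -8], [0, -6, -96]]
Observability matrix O = [C; CA; CA^2] = [[-1, 0, 0], [0, -3, 0], [-3, 3, -4], [-3, 9, 12], [-6, -4, -8], [0, -6, -96]]
Take the 3×3 submatrix of O formed by rows 1, 2, 3: [[-1, 0, 0], [0, -3, 0], [-3, 3, -4]]. Its determinant is (-1)·((-3)·(-4) - 0·3) - 0·(0·(-4) - 0·(-3)) + 0·(0·3 - (-3)·(-3)) = (-1)·12 - 0·0 + 0·(-9) = -12 ≠ 0.
So rank(O) ≥ 3; since O has 3 columns, rank(O) = 3.
rank(O) = 3 = n, so the pair (A, C) is completely observable.

3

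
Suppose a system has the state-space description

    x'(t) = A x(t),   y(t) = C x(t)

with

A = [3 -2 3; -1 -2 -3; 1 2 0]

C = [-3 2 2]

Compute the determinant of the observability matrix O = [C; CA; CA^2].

3528

CA = [[-9, 6, -15]]
CA^2 = [[-48, -24, -45]]
Observability matrix O = [C; CA; CA^2] = [[-3, 2, 2], [-9, 6, -15], [-48, -24, -45]]
Expanding along the first row, det(O) = (-3)·(6·(-45) - (-15)·(-24)) - 2·((-9)·(-45) - (-15)·(-48)) + 2·((-9)·(-24) - 6·(-48)) = (-3)·(-630) - 2·(-315) + 2·504 = 3528
Since det(O) ≠ 0, rank(O) = 3 and the system is completely observable.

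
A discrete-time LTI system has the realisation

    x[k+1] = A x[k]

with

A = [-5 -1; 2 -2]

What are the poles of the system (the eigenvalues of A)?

det(zI - A) = z^2 - (tr A)z + det A, with tr A = (-5) + (-2) = -7 and det A = (-5)·(-2) - (-1)·2 = 10 - (-2) = 12.
So p(z) = det(zI - A) = z^2 + 7z + 12.
Factor z^2 + 7z + 12: two numbers with sum -7 and product 12 are -3 and -4, so z^2 + 7z + 12 = (z + 3)(z + 4).
Hence p(z) = (z + 3) (z + 4), with roots -4, -3.

-4, -3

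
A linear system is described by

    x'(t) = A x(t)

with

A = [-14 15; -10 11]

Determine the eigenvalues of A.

-4, 1

det(sI - A) = s^2 - (tr A)s + det A, with tr A = (-14) + 11 = -3 and det A = (-14)·11 - 15·(-10) = -154 - (-150) = -4.
So p(s) = det(sI - A) = s^2 + 3s - 4.
Factor s^2 + 3s - 4: two numbers with sum -3 and product -4 are 1 and -4, so s^2 + 3s - 4 = (s - 1)(s + 4).
Hence p(s) = (s - 1) (s + 4), with roots -4, 1.
At least one eigenvalue has non-negative real part, so the system is not asymptotically stable.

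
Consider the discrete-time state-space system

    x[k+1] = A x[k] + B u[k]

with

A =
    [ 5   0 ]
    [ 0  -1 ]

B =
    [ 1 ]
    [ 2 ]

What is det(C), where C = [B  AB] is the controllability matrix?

AB = [[5], [-2]]
Controllability matrix C = [B  AB] = [[1, 5], [2, -2]]
det(C) = 1·(-2) - 5·2 = -2 - 10 = -12
Since det(C) ≠ 0, rank(C) = 2 and the system is completely controllable.

-12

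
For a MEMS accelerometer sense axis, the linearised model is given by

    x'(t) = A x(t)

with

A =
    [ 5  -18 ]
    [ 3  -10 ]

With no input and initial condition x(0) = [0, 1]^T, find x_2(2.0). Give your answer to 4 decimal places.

-0.2697

det(sI - A) = s^2 - (tr A)s + det A, with tr A = 5 + (-10) = -5 and det A = 5·(-10) - (-18)·3 = -50 - (-54) = 4.
So p(s) = det(sI - A) = s^2 + 5s + 4.
Factor s^2 + 5s + 4: two numbers with sum -5 and product 4 are -1 and -4, so s^2 + 5s + 4 = (s + 1)(s + 4).
Hence p(s) = (s + 1) (s + 4), with roots -4, -1.
The eigenvalues -4, -1 are distinct and real, so A is diagonalisable and x(t) = e^{At} x(0) = V diag(e^{λ_i t}) V^{-1} x(0), where the columns of V are the eigenvectors.
λ = -4: A - (-4)I = [[9, -18], [3, -6]]. Row 1 gives 9·v1 + (-18)·v2 = 0, so take v_1 = [2, 1]^T.
λ = -1: A - (-1)I = [[6, -18], [3, -9]]. Row 1 gives 6·v1 + (-18)·v2 = 0, so take v_2 = [3, 1]^T.
V = [v_1 v_2] = [[2, 3], [1, 1]] has det V = -1, so V^{-1} = adj(V)/det V = [[-1, 3], [1, -2]].
Modal coordinates z(0) = V^{-1} x(0): (-1)·0 + 3·1 = 3; 1·0 + (-2)·1 = -2; so z(0) = [3, -2]^T.
x_2(t) = Σ_i (v_i)_2 · z_i(0) · e^{λ_i t} (row 2 of V times the modal terms).
x_2(2.0) = 1·3·e^{-4·2.0} + 1·(-2)·e^{-1·2.0} = 3·0.000335 + (-2)·0.135335 = -0.2697.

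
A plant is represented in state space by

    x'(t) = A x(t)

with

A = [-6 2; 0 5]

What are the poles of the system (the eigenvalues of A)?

-6, 5

det(sI - A) = s^2 - (tr A)s + det A, with tr A = (-6) + 5 = -1 and det A = (-6)·5 - 2·0 = -30 - 0 = -30.
So p(s) = det(sI - A) = s^2 + s - 30.
Factor s^2 + s - 30: two numbers with sum -1 and product -30 are 5 and -6, so s^2 + s - 30 = (s - 5)(s + 6).
Hence p(s) = (s - 5) (s + 6), with roots -6, 5.
At least one eigenvalue has non-negative real part, so the system is not asymptotically stable.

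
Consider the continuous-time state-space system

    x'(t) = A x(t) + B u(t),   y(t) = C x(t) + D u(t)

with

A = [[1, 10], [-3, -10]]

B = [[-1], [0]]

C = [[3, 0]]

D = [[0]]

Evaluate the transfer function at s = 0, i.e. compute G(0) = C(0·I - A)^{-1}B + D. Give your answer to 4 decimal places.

G(0) = C(-A)^{-1}B + D = -C A^{-1} B + D.
det A = 20, so A^{-1} = (1/20)·adj(A) = [[-1/2, -1/2], [3/20, 1/20]]
A^{-1} B = [1/2, -3/20]^T
C A^{-1} B = 3/2
G(0) = D - C A^{-1} B = 0 - (3/2) = -3/2 ≈ -1.5000

-1.5000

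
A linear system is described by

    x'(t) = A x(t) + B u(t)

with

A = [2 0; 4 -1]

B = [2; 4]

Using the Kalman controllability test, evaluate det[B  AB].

-8

AB = [[4], [4]]
Controllability matrix C = [B  AB] = [[2, 4], [4, 4]]
det(C) = 2·4 - 4·4 = 8 - 16 = -8
Since det(C) ≠ 0, rank(C) = 2 and the system is completely controllable.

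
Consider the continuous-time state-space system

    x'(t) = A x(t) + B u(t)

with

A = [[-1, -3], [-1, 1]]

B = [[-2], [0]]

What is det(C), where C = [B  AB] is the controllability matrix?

AB = [[2], [2]]
Controllability matrix C = [B  AB] = [[-2, 2], [0, 2]]
det(C) = (-2)·2 - 2·0 = -4 - 0 = -4
Since det(C) ≠ 0, rank(C) = 2 and the system is completely controllable.

-4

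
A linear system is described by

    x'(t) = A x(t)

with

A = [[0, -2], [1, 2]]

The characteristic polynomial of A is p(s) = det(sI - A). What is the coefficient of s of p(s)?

-2

For a 2×2 matrix, det(sI - A) = s^2 - (tr A)s + det A.
tr A = 2, det A = 2.
So p(s) = s^2 - 2s + 2.
The coefficient of s is -2.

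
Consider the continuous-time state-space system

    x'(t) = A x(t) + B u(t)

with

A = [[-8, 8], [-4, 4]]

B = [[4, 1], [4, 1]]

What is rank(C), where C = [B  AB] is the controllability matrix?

1

AB = [[0, 0], [0, 0]]
Controllability matrix C = [B  AB] = [[4, 1, 0, 0], [4, 1, 0, 0]]
Every column of C is a scalar multiple of column 1 = [4, 4] (multipliers 1, 1/4, 0, 0), so the columns span a one-dimensional space.
C ≠ 0, hence rank(C) = 1.
rank(C) = 1 < n = 2, so the pair (A, B) is not completely controllable.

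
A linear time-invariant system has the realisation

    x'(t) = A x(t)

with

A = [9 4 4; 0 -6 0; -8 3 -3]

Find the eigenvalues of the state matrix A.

det(sI - A) = s^3 - (tr A)s^2 + (M11 + M22 + M33)s - det A, where Mii is the 2×2 principal minor of A obtained by deleting row i and column i.
tr A = 9 + (-6) + (-3) = 0; M11 = (-6)·(-3) - 0·3 = 18 - 0 = 18; M22 = 9·(-3) - 4·(-8) = -27 - (-32) = 5; M33 = 9·(-6) - 4·0 = -54 - 0 = -54; sum of minors = -31.
det A = 9·((-6)·(-3) - 0·3) - 4·(0·(-3) - 0·(-8)) + 4·(0·3 - (-6)·(-8)) = 9·18 - 4·0 + 4·(-48) = -30.
So p(s) = det(sI - A) = s^3 - 31s + 30.
Rational-root test: any integer root divides 30. Testing small divisors, s = 1 works: p(1) = 1 + 0 + (-31) + 30 = 0, so (s - 1) is a factor.
Dividing, p(s) = (s - 1)(s^2 + s - 30).
Factor s^2 + s - 30: two numbers with sum -1 and product -30 are 5 and -6, so s^2 + s - 30 = (s - 5)(s + 6).
Hence p(s) = (s - 5) (s - 1) (s + 6), with roots -6, 1, 5.
At least one eigenvalue has non-negative real part, so the system is not asymptotically stable.

-6, 1, 5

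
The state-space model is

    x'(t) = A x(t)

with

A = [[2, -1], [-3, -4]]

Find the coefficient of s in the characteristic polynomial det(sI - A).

2

For a 2×2 matrix, det(sI - A) = s^2 - (tr A)s + det A.
tr A = -2, det A = -11.
So p(s) = s^2 + 2s - 11.
The coefficient of s is 2.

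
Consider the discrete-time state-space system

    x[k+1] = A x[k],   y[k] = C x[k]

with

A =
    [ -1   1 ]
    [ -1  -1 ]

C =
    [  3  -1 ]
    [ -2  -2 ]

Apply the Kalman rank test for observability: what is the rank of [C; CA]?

2

CA = [[-2, 4], [4, 0]]
Observability matrix O = [C; CA] = [[3, -1], [-2, -2], [-2, 4], [4, 0]]
Take the 2×2 submatrix of O formed by rows 1, 2: [[3, -1], [-2, -2]]. Its determinant is 3·(-2) - (-1)·(-2) = -6 - 2 = -8 ≠ 0.
So rank(O) ≥ 2; since O has 2 columns, rank(O) = 2.
rank(O) = 2 = n, so the pair (A, C) is completely observable.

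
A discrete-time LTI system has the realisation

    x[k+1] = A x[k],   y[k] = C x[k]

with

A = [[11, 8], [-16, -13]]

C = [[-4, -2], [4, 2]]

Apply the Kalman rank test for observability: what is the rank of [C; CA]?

1

CA = [[-12, -6], [12, 6]]
Observability matrix O = [C; CA] = [[-4, -2], [4, 2], [-12, -6], [12, 6]]
Every row of O is a scalar multiple of row 1 = [-4, -2] (multipliers 1, -1, 3, -3), so the rows span a one-dimensional space.
O ≠ 0, hence rank(O) = 1.
rank(O) = 1 < n = 2, so the pair (A, C) is not completely observable.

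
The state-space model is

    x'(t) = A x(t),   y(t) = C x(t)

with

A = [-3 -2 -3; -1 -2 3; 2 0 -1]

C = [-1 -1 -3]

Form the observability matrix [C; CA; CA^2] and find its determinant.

CA = [[-2, 4, 3]]
CA^2 = [[8, -4, 15]]
Observability matrix O = [C; CA; CA^2] = [[-1, -1, -3], [-2, 4, 3], [8, -4, 15]]
Expanding along the first row, det(O) = (-1)·(4·15 - 3·(-4)) - (-1)·((-2)·15 - 3·8) + (-3)·((-2)·(-4) - 4·8) = (-1)·72 - (-1)·(-54) + (-3)·(-24) = -54
Since det(O) ≠ 0, rank(O) = 3 and the system is completely observable.

-54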